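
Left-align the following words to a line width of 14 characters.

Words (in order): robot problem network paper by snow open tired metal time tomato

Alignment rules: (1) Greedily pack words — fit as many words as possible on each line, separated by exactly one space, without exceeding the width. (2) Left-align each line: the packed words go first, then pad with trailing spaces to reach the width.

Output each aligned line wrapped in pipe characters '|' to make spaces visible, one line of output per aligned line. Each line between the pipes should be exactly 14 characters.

Answer: |robot problem |
|network paper |
|by snow open  |
|tired metal   |
|time tomato   |

Derivation:
Line 1: ['robot', 'problem'] (min_width=13, slack=1)
Line 2: ['network', 'paper'] (min_width=13, slack=1)
Line 3: ['by', 'snow', 'open'] (min_width=12, slack=2)
Line 4: ['tired', 'metal'] (min_width=11, slack=3)
Line 5: ['time', 'tomato'] (min_width=11, slack=3)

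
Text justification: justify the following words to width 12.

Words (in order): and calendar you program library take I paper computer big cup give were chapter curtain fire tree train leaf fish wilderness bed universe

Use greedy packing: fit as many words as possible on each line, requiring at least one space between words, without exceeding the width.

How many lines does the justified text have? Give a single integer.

Line 1: ['and', 'calendar'] (min_width=12, slack=0)
Line 2: ['you', 'program'] (min_width=11, slack=1)
Line 3: ['library', 'take'] (min_width=12, slack=0)
Line 4: ['I', 'paper'] (min_width=7, slack=5)
Line 5: ['computer', 'big'] (min_width=12, slack=0)
Line 6: ['cup', 'give'] (min_width=8, slack=4)
Line 7: ['were', 'chapter'] (min_width=12, slack=0)
Line 8: ['curtain', 'fire'] (min_width=12, slack=0)
Line 9: ['tree', 'train'] (min_width=10, slack=2)
Line 10: ['leaf', 'fish'] (min_width=9, slack=3)
Line 11: ['wilderness'] (min_width=10, slack=2)
Line 12: ['bed', 'universe'] (min_width=12, slack=0)
Total lines: 12

Answer: 12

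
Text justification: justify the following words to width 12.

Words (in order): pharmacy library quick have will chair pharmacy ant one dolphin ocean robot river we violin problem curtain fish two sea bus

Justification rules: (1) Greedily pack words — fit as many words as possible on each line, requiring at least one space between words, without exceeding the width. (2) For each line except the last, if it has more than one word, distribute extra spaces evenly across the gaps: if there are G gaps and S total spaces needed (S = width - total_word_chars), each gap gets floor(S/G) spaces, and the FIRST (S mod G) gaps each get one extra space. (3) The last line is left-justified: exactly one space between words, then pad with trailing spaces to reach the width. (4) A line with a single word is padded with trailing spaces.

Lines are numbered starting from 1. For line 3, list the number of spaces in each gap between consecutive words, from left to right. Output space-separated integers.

Answer: 3

Derivation:
Line 1: ['pharmacy'] (min_width=8, slack=4)
Line 2: ['library'] (min_width=7, slack=5)
Line 3: ['quick', 'have'] (min_width=10, slack=2)
Line 4: ['will', 'chair'] (min_width=10, slack=2)
Line 5: ['pharmacy', 'ant'] (min_width=12, slack=0)
Line 6: ['one', 'dolphin'] (min_width=11, slack=1)
Line 7: ['ocean', 'robot'] (min_width=11, slack=1)
Line 8: ['river', 'we'] (min_width=8, slack=4)
Line 9: ['violin'] (min_width=6, slack=6)
Line 10: ['problem'] (min_width=7, slack=5)
Line 11: ['curtain', 'fish'] (min_width=12, slack=0)
Line 12: ['two', 'sea', 'bus'] (min_width=11, slack=1)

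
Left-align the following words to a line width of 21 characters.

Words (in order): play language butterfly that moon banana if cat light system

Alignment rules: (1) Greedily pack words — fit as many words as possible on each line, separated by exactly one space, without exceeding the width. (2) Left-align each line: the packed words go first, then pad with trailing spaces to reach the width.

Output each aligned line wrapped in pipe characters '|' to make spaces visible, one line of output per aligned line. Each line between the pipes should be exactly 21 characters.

Answer: |play language        |
|butterfly that moon  |
|banana if cat light  |
|system               |

Derivation:
Line 1: ['play', 'language'] (min_width=13, slack=8)
Line 2: ['butterfly', 'that', 'moon'] (min_width=19, slack=2)
Line 3: ['banana', 'if', 'cat', 'light'] (min_width=19, slack=2)
Line 4: ['system'] (min_width=6, slack=15)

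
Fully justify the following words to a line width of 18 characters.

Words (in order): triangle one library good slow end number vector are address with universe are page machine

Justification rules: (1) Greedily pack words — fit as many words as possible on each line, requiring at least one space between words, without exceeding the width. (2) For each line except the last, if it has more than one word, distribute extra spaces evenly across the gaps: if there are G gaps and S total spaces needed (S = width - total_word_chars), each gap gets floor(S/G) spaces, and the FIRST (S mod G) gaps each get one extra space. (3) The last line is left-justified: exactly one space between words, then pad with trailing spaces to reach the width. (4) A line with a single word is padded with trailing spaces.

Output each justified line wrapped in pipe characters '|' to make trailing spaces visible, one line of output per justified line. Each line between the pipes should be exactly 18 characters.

Line 1: ['triangle', 'one'] (min_width=12, slack=6)
Line 2: ['library', 'good', 'slow'] (min_width=17, slack=1)
Line 3: ['end', 'number', 'vector'] (min_width=17, slack=1)
Line 4: ['are', 'address', 'with'] (min_width=16, slack=2)
Line 5: ['universe', 'are', 'page'] (min_width=17, slack=1)
Line 6: ['machine'] (min_width=7, slack=11)

Answer: |triangle       one|
|library  good slow|
|end  number vector|
|are  address  with|
|universe  are page|
|machine           |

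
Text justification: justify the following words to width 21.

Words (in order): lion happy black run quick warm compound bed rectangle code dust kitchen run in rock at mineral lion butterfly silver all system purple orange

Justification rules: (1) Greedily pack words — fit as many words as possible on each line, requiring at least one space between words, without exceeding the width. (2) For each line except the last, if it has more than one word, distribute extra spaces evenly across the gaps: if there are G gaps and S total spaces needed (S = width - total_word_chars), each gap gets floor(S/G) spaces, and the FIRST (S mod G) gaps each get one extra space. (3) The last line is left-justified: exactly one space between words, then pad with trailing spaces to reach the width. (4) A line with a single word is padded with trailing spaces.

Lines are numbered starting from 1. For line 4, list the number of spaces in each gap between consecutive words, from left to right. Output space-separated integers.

Answer: 2 2 1

Derivation:
Line 1: ['lion', 'happy', 'black', 'run'] (min_width=20, slack=1)
Line 2: ['quick', 'warm', 'compound'] (min_width=19, slack=2)
Line 3: ['bed', 'rectangle', 'code'] (min_width=18, slack=3)
Line 4: ['dust', 'kitchen', 'run', 'in'] (min_width=19, slack=2)
Line 5: ['rock', 'at', 'mineral', 'lion'] (min_width=20, slack=1)
Line 6: ['butterfly', 'silver', 'all'] (min_width=20, slack=1)
Line 7: ['system', 'purple', 'orange'] (min_width=20, slack=1)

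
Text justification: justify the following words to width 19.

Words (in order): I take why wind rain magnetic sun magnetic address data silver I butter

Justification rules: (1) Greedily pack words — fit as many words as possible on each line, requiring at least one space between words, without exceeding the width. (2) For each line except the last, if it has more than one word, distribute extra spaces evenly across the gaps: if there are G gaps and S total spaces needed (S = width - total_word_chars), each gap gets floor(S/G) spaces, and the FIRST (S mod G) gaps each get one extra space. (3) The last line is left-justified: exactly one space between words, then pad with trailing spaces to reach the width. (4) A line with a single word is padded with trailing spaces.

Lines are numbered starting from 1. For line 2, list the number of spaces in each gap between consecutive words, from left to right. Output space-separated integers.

Line 1: ['I', 'take', 'why', 'wind'] (min_width=15, slack=4)
Line 2: ['rain', 'magnetic', 'sun'] (min_width=17, slack=2)
Line 3: ['magnetic', 'address'] (min_width=16, slack=3)
Line 4: ['data', 'silver', 'I'] (min_width=13, slack=6)
Line 5: ['butter'] (min_width=6, slack=13)

Answer: 2 2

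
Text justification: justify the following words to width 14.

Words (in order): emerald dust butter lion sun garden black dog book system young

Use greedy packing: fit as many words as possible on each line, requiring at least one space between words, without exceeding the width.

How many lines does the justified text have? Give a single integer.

Answer: 5

Derivation:
Line 1: ['emerald', 'dust'] (min_width=12, slack=2)
Line 2: ['butter', 'lion'] (min_width=11, slack=3)
Line 3: ['sun', 'garden'] (min_width=10, slack=4)
Line 4: ['black', 'dog', 'book'] (min_width=14, slack=0)
Line 5: ['system', 'young'] (min_width=12, slack=2)
Total lines: 5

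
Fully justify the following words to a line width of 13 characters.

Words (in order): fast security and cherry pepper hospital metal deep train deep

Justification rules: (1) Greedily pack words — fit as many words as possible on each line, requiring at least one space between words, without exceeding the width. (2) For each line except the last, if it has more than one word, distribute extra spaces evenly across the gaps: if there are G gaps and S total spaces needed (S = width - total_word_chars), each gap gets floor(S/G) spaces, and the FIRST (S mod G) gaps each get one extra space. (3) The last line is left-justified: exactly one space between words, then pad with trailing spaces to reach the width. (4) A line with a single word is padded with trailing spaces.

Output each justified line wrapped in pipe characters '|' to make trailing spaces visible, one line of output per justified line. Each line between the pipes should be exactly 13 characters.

Line 1: ['fast', 'security'] (min_width=13, slack=0)
Line 2: ['and', 'cherry'] (min_width=10, slack=3)
Line 3: ['pepper'] (min_width=6, slack=7)
Line 4: ['hospital'] (min_width=8, slack=5)
Line 5: ['metal', 'deep'] (min_width=10, slack=3)
Line 6: ['train', 'deep'] (min_width=10, slack=3)

Answer: |fast security|
|and    cherry|
|pepper       |
|hospital     |
|metal    deep|
|train deep   |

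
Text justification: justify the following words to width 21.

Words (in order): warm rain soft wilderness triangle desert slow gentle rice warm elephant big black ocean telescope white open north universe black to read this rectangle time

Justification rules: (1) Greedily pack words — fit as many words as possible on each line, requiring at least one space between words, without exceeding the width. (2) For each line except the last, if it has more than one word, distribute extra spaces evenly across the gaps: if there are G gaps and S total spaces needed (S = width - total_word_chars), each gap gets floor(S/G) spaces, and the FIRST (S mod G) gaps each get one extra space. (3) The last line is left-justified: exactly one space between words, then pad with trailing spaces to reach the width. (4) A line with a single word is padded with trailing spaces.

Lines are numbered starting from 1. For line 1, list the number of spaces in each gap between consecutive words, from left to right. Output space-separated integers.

Line 1: ['warm', 'rain', 'soft'] (min_width=14, slack=7)
Line 2: ['wilderness', 'triangle'] (min_width=19, slack=2)
Line 3: ['desert', 'slow', 'gentle'] (min_width=18, slack=3)
Line 4: ['rice', 'warm', 'elephant'] (min_width=18, slack=3)
Line 5: ['big', 'black', 'ocean'] (min_width=15, slack=6)
Line 6: ['telescope', 'white', 'open'] (min_width=20, slack=1)
Line 7: ['north', 'universe', 'black'] (min_width=20, slack=1)
Line 8: ['to', 'read', 'this'] (min_width=12, slack=9)
Line 9: ['rectangle', 'time'] (min_width=14, slack=7)

Answer: 5 4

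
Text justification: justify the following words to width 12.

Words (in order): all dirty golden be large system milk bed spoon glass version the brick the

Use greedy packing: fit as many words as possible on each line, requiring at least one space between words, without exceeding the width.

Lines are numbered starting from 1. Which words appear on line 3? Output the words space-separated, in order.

Line 1: ['all', 'dirty'] (min_width=9, slack=3)
Line 2: ['golden', 'be'] (min_width=9, slack=3)
Line 3: ['large', 'system'] (min_width=12, slack=0)
Line 4: ['milk', 'bed'] (min_width=8, slack=4)
Line 5: ['spoon', 'glass'] (min_width=11, slack=1)
Line 6: ['version', 'the'] (min_width=11, slack=1)
Line 7: ['brick', 'the'] (min_width=9, slack=3)

Answer: large system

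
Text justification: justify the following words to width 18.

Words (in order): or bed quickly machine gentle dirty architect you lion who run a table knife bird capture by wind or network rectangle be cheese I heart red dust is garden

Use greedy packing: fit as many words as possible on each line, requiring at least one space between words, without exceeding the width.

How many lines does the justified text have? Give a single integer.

Line 1: ['or', 'bed', 'quickly'] (min_width=14, slack=4)
Line 2: ['machine', 'gentle'] (min_width=14, slack=4)
Line 3: ['dirty', 'architect'] (min_width=15, slack=3)
Line 4: ['you', 'lion', 'who', 'run', 'a'] (min_width=18, slack=0)
Line 5: ['table', 'knife', 'bird'] (min_width=16, slack=2)
Line 6: ['capture', 'by', 'wind', 'or'] (min_width=18, slack=0)
Line 7: ['network', 'rectangle'] (min_width=17, slack=1)
Line 8: ['be', 'cheese', 'I', 'heart'] (min_width=17, slack=1)
Line 9: ['red', 'dust', 'is', 'garden'] (min_width=18, slack=0)
Total lines: 9

Answer: 9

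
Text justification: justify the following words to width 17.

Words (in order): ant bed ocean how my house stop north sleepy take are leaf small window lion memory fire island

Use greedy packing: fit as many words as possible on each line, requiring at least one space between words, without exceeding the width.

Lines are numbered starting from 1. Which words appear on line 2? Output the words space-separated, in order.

Line 1: ['ant', 'bed', 'ocean', 'how'] (min_width=17, slack=0)
Line 2: ['my', 'house', 'stop'] (min_width=13, slack=4)
Line 3: ['north', 'sleepy', 'take'] (min_width=17, slack=0)
Line 4: ['are', 'leaf', 'small'] (min_width=14, slack=3)
Line 5: ['window', 'lion'] (min_width=11, slack=6)
Line 6: ['memory', 'fire'] (min_width=11, slack=6)
Line 7: ['island'] (min_width=6, slack=11)

Answer: my house stop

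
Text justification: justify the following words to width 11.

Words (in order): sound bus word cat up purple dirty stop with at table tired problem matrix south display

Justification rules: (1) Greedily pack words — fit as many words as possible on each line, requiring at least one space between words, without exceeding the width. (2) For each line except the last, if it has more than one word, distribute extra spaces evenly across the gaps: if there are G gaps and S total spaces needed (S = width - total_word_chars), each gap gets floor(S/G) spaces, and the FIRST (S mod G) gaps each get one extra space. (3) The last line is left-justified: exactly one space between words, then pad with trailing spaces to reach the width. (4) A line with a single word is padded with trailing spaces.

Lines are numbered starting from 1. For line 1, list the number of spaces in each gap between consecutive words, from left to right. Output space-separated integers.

Answer: 3

Derivation:
Line 1: ['sound', 'bus'] (min_width=9, slack=2)
Line 2: ['word', 'cat', 'up'] (min_width=11, slack=0)
Line 3: ['purple'] (min_width=6, slack=5)
Line 4: ['dirty', 'stop'] (min_width=10, slack=1)
Line 5: ['with', 'at'] (min_width=7, slack=4)
Line 6: ['table', 'tired'] (min_width=11, slack=0)
Line 7: ['problem'] (min_width=7, slack=4)
Line 8: ['matrix'] (min_width=6, slack=5)
Line 9: ['south'] (min_width=5, slack=6)
Line 10: ['display'] (min_width=7, slack=4)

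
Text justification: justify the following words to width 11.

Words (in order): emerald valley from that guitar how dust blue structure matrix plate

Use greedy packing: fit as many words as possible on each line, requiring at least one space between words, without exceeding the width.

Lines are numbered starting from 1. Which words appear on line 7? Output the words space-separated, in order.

Line 1: ['emerald'] (min_width=7, slack=4)
Line 2: ['valley', 'from'] (min_width=11, slack=0)
Line 3: ['that', 'guitar'] (min_width=11, slack=0)
Line 4: ['how', 'dust'] (min_width=8, slack=3)
Line 5: ['blue'] (min_width=4, slack=7)
Line 6: ['structure'] (min_width=9, slack=2)
Line 7: ['matrix'] (min_width=6, slack=5)
Line 8: ['plate'] (min_width=5, slack=6)

Answer: matrix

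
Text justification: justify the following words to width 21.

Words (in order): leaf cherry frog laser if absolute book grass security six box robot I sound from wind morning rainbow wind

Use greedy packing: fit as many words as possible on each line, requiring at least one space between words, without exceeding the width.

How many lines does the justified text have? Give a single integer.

Line 1: ['leaf', 'cherry', 'frog'] (min_width=16, slack=5)
Line 2: ['laser', 'if', 'absolute'] (min_width=17, slack=4)
Line 3: ['book', 'grass', 'security'] (min_width=19, slack=2)
Line 4: ['six', 'box', 'robot', 'I', 'sound'] (min_width=21, slack=0)
Line 5: ['from', 'wind', 'morning'] (min_width=17, slack=4)
Line 6: ['rainbow', 'wind'] (min_width=12, slack=9)
Total lines: 6

Answer: 6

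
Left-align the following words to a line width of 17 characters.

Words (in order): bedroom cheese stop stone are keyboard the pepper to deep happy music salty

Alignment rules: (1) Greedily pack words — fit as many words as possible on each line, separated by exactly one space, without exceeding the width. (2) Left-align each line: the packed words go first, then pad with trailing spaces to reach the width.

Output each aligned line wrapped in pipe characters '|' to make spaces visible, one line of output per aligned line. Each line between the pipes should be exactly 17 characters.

Answer: |bedroom cheese   |
|stop stone are   |
|keyboard the     |
|pepper to deep   |
|happy music salty|

Derivation:
Line 1: ['bedroom', 'cheese'] (min_width=14, slack=3)
Line 2: ['stop', 'stone', 'are'] (min_width=14, slack=3)
Line 3: ['keyboard', 'the'] (min_width=12, slack=5)
Line 4: ['pepper', 'to', 'deep'] (min_width=14, slack=3)
Line 5: ['happy', 'music', 'salty'] (min_width=17, slack=0)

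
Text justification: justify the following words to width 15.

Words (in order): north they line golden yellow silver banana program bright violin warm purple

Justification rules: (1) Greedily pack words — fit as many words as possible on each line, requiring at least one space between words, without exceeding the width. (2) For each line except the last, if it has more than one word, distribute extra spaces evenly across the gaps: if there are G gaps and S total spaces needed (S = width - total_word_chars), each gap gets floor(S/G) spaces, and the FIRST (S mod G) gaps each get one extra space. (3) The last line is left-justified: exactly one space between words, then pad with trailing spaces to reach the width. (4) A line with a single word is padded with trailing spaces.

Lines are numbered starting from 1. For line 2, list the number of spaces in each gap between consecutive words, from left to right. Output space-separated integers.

Line 1: ['north', 'they', 'line'] (min_width=15, slack=0)
Line 2: ['golden', 'yellow'] (min_width=13, slack=2)
Line 3: ['silver', 'banana'] (min_width=13, slack=2)
Line 4: ['program', 'bright'] (min_width=14, slack=1)
Line 5: ['violin', 'warm'] (min_width=11, slack=4)
Line 6: ['purple'] (min_width=6, slack=9)

Answer: 3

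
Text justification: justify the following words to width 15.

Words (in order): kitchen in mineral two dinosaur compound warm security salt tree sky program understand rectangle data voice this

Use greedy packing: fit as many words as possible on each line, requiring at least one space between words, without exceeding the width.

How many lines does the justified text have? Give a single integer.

Answer: 10

Derivation:
Line 1: ['kitchen', 'in'] (min_width=10, slack=5)
Line 2: ['mineral', 'two'] (min_width=11, slack=4)
Line 3: ['dinosaur'] (min_width=8, slack=7)
Line 4: ['compound', 'warm'] (min_width=13, slack=2)
Line 5: ['security', 'salt'] (min_width=13, slack=2)
Line 6: ['tree', 'sky'] (min_width=8, slack=7)
Line 7: ['program'] (min_width=7, slack=8)
Line 8: ['understand'] (min_width=10, slack=5)
Line 9: ['rectangle', 'data'] (min_width=14, slack=1)
Line 10: ['voice', 'this'] (min_width=10, slack=5)
Total lines: 10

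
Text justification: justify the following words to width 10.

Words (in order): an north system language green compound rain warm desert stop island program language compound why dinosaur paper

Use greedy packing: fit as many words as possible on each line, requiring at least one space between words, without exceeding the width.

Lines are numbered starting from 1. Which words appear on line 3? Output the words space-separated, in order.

Answer: language

Derivation:
Line 1: ['an', 'north'] (min_width=8, slack=2)
Line 2: ['system'] (min_width=6, slack=4)
Line 3: ['language'] (min_width=8, slack=2)
Line 4: ['green'] (min_width=5, slack=5)
Line 5: ['compound'] (min_width=8, slack=2)
Line 6: ['rain', 'warm'] (min_width=9, slack=1)
Line 7: ['desert'] (min_width=6, slack=4)
Line 8: ['stop'] (min_width=4, slack=6)
Line 9: ['island'] (min_width=6, slack=4)
Line 10: ['program'] (min_width=7, slack=3)
Line 11: ['language'] (min_width=8, slack=2)
Line 12: ['compound'] (min_width=8, slack=2)
Line 13: ['why'] (min_width=3, slack=7)
Line 14: ['dinosaur'] (min_width=8, slack=2)
Line 15: ['paper'] (min_width=5, slack=5)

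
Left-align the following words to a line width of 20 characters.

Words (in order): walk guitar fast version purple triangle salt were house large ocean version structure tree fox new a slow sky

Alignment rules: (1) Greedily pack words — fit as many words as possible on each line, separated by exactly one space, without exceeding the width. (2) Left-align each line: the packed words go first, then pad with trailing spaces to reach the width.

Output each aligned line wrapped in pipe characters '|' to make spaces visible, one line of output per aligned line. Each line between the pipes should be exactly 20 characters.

Answer: |walk guitar fast    |
|version purple      |
|triangle salt were  |
|house large ocean   |
|version structure   |
|tree fox new a slow |
|sky                 |

Derivation:
Line 1: ['walk', 'guitar', 'fast'] (min_width=16, slack=4)
Line 2: ['version', 'purple'] (min_width=14, slack=6)
Line 3: ['triangle', 'salt', 'were'] (min_width=18, slack=2)
Line 4: ['house', 'large', 'ocean'] (min_width=17, slack=3)
Line 5: ['version', 'structure'] (min_width=17, slack=3)
Line 6: ['tree', 'fox', 'new', 'a', 'slow'] (min_width=19, slack=1)
Line 7: ['sky'] (min_width=3, slack=17)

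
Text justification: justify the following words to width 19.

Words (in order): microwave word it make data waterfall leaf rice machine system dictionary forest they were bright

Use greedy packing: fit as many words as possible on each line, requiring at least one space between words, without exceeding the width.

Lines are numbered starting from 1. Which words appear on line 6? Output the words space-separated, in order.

Line 1: ['microwave', 'word', 'it'] (min_width=17, slack=2)
Line 2: ['make', 'data', 'waterfall'] (min_width=19, slack=0)
Line 3: ['leaf', 'rice', 'machine'] (min_width=17, slack=2)
Line 4: ['system', 'dictionary'] (min_width=17, slack=2)
Line 5: ['forest', 'they', 'were'] (min_width=16, slack=3)
Line 6: ['bright'] (min_width=6, slack=13)

Answer: bright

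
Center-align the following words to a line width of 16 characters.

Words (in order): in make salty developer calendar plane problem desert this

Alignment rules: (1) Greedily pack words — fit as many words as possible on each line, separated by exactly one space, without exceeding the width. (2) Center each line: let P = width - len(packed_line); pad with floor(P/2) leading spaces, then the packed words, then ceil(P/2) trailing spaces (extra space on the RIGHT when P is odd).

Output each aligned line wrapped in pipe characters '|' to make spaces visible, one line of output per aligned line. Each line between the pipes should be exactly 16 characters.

Line 1: ['in', 'make', 'salty'] (min_width=13, slack=3)
Line 2: ['developer'] (min_width=9, slack=7)
Line 3: ['calendar', 'plane'] (min_width=14, slack=2)
Line 4: ['problem', 'desert'] (min_width=14, slack=2)
Line 5: ['this'] (min_width=4, slack=12)

Answer: | in make salty  |
|   developer    |
| calendar plane |
| problem desert |
|      this      |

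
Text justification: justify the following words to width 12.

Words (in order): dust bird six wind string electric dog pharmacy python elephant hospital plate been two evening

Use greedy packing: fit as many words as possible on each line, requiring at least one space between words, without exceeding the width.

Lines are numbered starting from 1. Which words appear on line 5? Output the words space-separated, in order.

Line 1: ['dust', 'bird'] (min_width=9, slack=3)
Line 2: ['six', 'wind'] (min_width=8, slack=4)
Line 3: ['string'] (min_width=6, slack=6)
Line 4: ['electric', 'dog'] (min_width=12, slack=0)
Line 5: ['pharmacy'] (min_width=8, slack=4)
Line 6: ['python'] (min_width=6, slack=6)
Line 7: ['elephant'] (min_width=8, slack=4)
Line 8: ['hospital'] (min_width=8, slack=4)
Line 9: ['plate', 'been'] (min_width=10, slack=2)
Line 10: ['two', 'evening'] (min_width=11, slack=1)

Answer: pharmacy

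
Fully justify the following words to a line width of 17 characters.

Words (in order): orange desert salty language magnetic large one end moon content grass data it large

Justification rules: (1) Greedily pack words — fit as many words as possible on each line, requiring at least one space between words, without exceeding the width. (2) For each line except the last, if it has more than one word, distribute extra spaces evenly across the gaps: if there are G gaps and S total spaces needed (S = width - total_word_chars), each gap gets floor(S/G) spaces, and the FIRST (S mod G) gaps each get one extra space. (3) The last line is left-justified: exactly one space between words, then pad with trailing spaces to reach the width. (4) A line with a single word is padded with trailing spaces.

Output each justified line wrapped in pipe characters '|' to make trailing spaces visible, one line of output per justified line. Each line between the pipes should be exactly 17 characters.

Answer: |orange     desert|
|salty    language|
|magnetic    large|
|one    end   moon|
|content     grass|
|data it large    |

Derivation:
Line 1: ['orange', 'desert'] (min_width=13, slack=4)
Line 2: ['salty', 'language'] (min_width=14, slack=3)
Line 3: ['magnetic', 'large'] (min_width=14, slack=3)
Line 4: ['one', 'end', 'moon'] (min_width=12, slack=5)
Line 5: ['content', 'grass'] (min_width=13, slack=4)
Line 6: ['data', 'it', 'large'] (min_width=13, slack=4)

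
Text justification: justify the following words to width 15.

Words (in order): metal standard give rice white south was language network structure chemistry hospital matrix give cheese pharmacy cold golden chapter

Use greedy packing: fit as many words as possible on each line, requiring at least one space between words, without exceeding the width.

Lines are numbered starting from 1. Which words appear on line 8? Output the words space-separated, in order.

Answer: hospital matrix

Derivation:
Line 1: ['metal', 'standard'] (min_width=14, slack=1)
Line 2: ['give', 'rice', 'white'] (min_width=15, slack=0)
Line 3: ['south', 'was'] (min_width=9, slack=6)
Line 4: ['language'] (min_width=8, slack=7)
Line 5: ['network'] (min_width=7, slack=8)
Line 6: ['structure'] (min_width=9, slack=6)
Line 7: ['chemistry'] (min_width=9, slack=6)
Line 8: ['hospital', 'matrix'] (min_width=15, slack=0)
Line 9: ['give', 'cheese'] (min_width=11, slack=4)
Line 10: ['pharmacy', 'cold'] (min_width=13, slack=2)
Line 11: ['golden', 'chapter'] (min_width=14, slack=1)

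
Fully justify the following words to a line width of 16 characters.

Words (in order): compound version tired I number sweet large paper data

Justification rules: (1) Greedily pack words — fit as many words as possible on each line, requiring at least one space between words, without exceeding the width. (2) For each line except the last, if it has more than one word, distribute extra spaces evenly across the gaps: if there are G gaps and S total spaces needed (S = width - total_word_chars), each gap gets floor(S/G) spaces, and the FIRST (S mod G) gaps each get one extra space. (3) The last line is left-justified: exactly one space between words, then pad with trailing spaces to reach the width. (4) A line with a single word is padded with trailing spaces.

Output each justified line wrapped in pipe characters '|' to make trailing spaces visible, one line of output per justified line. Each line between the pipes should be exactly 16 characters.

Line 1: ['compound', 'version'] (min_width=16, slack=0)
Line 2: ['tired', 'I', 'number'] (min_width=14, slack=2)
Line 3: ['sweet', 'large'] (min_width=11, slack=5)
Line 4: ['paper', 'data'] (min_width=10, slack=6)

Answer: |compound version|
|tired  I  number|
|sweet      large|
|paper data      |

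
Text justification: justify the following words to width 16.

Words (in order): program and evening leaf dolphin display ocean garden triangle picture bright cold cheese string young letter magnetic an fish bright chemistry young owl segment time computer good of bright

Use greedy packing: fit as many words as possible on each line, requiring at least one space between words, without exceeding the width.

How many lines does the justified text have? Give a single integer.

Line 1: ['program', 'and'] (min_width=11, slack=5)
Line 2: ['evening', 'leaf'] (min_width=12, slack=4)
Line 3: ['dolphin', 'display'] (min_width=15, slack=1)
Line 4: ['ocean', 'garden'] (min_width=12, slack=4)
Line 5: ['triangle', 'picture'] (min_width=16, slack=0)
Line 6: ['bright', 'cold'] (min_width=11, slack=5)
Line 7: ['cheese', 'string'] (min_width=13, slack=3)
Line 8: ['young', 'letter'] (min_width=12, slack=4)
Line 9: ['magnetic', 'an', 'fish'] (min_width=16, slack=0)
Line 10: ['bright', 'chemistry'] (min_width=16, slack=0)
Line 11: ['young', 'owl'] (min_width=9, slack=7)
Line 12: ['segment', 'time'] (min_width=12, slack=4)
Line 13: ['computer', 'good', 'of'] (min_width=16, slack=0)
Line 14: ['bright'] (min_width=6, slack=10)
Total lines: 14

Answer: 14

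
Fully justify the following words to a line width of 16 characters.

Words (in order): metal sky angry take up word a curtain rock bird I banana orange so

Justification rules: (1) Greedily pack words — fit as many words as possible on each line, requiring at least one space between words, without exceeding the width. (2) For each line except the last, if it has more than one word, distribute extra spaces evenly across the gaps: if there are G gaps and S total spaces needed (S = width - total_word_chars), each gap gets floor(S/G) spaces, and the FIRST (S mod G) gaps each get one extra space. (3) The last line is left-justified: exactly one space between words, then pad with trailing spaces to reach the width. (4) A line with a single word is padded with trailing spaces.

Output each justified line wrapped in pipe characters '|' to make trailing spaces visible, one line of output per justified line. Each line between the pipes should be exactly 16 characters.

Line 1: ['metal', 'sky', 'angry'] (min_width=15, slack=1)
Line 2: ['take', 'up', 'word', 'a'] (min_width=14, slack=2)
Line 3: ['curtain', 'rock'] (min_width=12, slack=4)
Line 4: ['bird', 'I', 'banana'] (min_width=13, slack=3)
Line 5: ['orange', 'so'] (min_width=9, slack=7)

Answer: |metal  sky angry|
|take  up  word a|
|curtain     rock|
|bird   I  banana|
|orange so       |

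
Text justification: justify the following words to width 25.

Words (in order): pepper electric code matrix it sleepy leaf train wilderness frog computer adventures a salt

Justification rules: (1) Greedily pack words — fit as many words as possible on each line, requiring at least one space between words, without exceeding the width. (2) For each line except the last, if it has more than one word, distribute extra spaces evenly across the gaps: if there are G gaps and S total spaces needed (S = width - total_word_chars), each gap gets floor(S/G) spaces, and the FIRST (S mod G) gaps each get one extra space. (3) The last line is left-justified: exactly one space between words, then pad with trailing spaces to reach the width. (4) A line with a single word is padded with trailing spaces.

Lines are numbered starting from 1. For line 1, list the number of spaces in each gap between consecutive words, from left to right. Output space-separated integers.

Answer: 4 3

Derivation:
Line 1: ['pepper', 'electric', 'code'] (min_width=20, slack=5)
Line 2: ['matrix', 'it', 'sleepy', 'leaf'] (min_width=21, slack=4)
Line 3: ['train', 'wilderness', 'frog'] (min_width=21, slack=4)
Line 4: ['computer', 'adventures', 'a'] (min_width=21, slack=4)
Line 5: ['salt'] (min_width=4, slack=21)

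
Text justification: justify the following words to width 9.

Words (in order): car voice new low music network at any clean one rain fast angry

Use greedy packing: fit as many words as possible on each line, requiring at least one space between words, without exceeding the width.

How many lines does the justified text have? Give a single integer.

Line 1: ['car', 'voice'] (min_width=9, slack=0)
Line 2: ['new', 'low'] (min_width=7, slack=2)
Line 3: ['music'] (min_width=5, slack=4)
Line 4: ['network'] (min_width=7, slack=2)
Line 5: ['at', 'any'] (min_width=6, slack=3)
Line 6: ['clean', 'one'] (min_width=9, slack=0)
Line 7: ['rain', 'fast'] (min_width=9, slack=0)
Line 8: ['angry'] (min_width=5, slack=4)
Total lines: 8

Answer: 8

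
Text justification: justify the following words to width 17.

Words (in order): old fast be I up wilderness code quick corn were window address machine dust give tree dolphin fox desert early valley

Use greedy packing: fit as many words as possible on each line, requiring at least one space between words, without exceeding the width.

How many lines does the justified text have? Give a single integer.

Line 1: ['old', 'fast', 'be', 'I', 'up'] (min_width=16, slack=1)
Line 2: ['wilderness', 'code'] (min_width=15, slack=2)
Line 3: ['quick', 'corn', 'were'] (min_width=15, slack=2)
Line 4: ['window', 'address'] (min_width=14, slack=3)
Line 5: ['machine', 'dust', 'give'] (min_width=17, slack=0)
Line 6: ['tree', 'dolphin', 'fox'] (min_width=16, slack=1)
Line 7: ['desert', 'early'] (min_width=12, slack=5)
Line 8: ['valley'] (min_width=6, slack=11)
Total lines: 8

Answer: 8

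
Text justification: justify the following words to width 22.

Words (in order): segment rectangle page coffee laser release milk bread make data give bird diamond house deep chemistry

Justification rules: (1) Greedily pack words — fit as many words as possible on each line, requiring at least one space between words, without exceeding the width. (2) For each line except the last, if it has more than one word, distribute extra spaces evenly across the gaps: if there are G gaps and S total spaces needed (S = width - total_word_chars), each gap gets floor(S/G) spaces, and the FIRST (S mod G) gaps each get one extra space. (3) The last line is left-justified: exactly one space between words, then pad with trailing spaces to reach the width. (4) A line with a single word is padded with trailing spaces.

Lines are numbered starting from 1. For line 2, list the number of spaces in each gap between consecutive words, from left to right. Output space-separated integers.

Line 1: ['segment', 'rectangle', 'page'] (min_width=22, slack=0)
Line 2: ['coffee', 'laser', 'release'] (min_width=20, slack=2)
Line 3: ['milk', 'bread', 'make', 'data'] (min_width=20, slack=2)
Line 4: ['give', 'bird', 'diamond'] (min_width=17, slack=5)
Line 5: ['house', 'deep', 'chemistry'] (min_width=20, slack=2)

Answer: 2 2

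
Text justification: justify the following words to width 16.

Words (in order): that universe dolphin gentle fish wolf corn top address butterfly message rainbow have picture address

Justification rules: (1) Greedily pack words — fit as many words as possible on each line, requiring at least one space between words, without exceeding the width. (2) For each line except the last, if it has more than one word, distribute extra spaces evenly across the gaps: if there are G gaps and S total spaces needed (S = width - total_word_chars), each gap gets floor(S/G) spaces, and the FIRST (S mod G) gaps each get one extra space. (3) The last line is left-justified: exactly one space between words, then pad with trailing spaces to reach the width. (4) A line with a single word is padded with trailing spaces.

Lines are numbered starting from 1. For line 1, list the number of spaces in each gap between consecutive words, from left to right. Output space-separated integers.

Answer: 4

Derivation:
Line 1: ['that', 'universe'] (min_width=13, slack=3)
Line 2: ['dolphin', 'gentle'] (min_width=14, slack=2)
Line 3: ['fish', 'wolf', 'corn'] (min_width=14, slack=2)
Line 4: ['top', 'address'] (min_width=11, slack=5)
Line 5: ['butterfly'] (min_width=9, slack=7)
Line 6: ['message', 'rainbow'] (min_width=15, slack=1)
Line 7: ['have', 'picture'] (min_width=12, slack=4)
Line 8: ['address'] (min_width=7, slack=9)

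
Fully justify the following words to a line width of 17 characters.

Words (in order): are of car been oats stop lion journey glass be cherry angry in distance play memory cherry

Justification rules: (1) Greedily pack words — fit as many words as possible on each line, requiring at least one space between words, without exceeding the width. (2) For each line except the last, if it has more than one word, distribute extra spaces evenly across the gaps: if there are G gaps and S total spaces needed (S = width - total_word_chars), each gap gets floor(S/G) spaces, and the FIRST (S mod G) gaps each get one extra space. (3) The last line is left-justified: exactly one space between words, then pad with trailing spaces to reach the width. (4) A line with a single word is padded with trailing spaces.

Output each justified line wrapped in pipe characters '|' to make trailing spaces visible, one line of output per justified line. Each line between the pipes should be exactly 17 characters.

Answer: |are  of  car been|
|oats   stop  lion|
|journey  glass be|
|cherry  angry  in|
|distance     play|
|memory cherry    |

Derivation:
Line 1: ['are', 'of', 'car', 'been'] (min_width=15, slack=2)
Line 2: ['oats', 'stop', 'lion'] (min_width=14, slack=3)
Line 3: ['journey', 'glass', 'be'] (min_width=16, slack=1)
Line 4: ['cherry', 'angry', 'in'] (min_width=15, slack=2)
Line 5: ['distance', 'play'] (min_width=13, slack=4)
Line 6: ['memory', 'cherry'] (min_width=13, slack=4)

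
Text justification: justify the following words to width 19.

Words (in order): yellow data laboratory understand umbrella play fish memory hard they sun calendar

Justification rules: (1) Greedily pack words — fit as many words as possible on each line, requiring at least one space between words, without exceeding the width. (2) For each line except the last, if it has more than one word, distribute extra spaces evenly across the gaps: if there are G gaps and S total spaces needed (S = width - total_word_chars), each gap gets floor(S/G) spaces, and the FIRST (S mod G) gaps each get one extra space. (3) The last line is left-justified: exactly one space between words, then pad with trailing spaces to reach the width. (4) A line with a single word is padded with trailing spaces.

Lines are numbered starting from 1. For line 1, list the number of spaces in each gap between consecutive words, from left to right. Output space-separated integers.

Line 1: ['yellow', 'data'] (min_width=11, slack=8)
Line 2: ['laboratory'] (min_width=10, slack=9)
Line 3: ['understand', 'umbrella'] (min_width=19, slack=0)
Line 4: ['play', 'fish', 'memory'] (min_width=16, slack=3)
Line 5: ['hard', 'they', 'sun'] (min_width=13, slack=6)
Line 6: ['calendar'] (min_width=8, slack=11)

Answer: 9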